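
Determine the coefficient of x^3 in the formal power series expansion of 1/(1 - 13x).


The geometric series identity gives 1/(1 - c x) = sum_{k>=0} c^k x^k, so the coefficient of x^k is c^k.
Here c = 13 and k = 3.
Computing: 13^3 = 2197

2197


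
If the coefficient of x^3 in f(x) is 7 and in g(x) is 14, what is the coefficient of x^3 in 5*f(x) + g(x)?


Scalar multiplication scales coefficients: 5 * 7 = 35.
Then add the g coefficient: 35 + 14
= 49

49


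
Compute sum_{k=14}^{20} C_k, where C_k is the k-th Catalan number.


C_14 through C_20: 2674440, 9694845, 35357670, 129644790, 477638700, 1767263190, 6564120420
Sum = 2674440 + 9694845 + 35357670 + 129644790 + 477638700 + 1767263190 + 6564120420
= 8986394055

8986394055


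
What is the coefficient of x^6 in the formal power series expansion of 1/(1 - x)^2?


The expansion 1/(1 - x)^r = sum_{k>=0} C(k + r - 1, r - 1) x^k follows from the multiset / negative-binomial theorem (or from repeated differentiation of the geometric series).
For r = 2 and k = 6:
C(7, 1) = 5040 / (1 * 720) = 7.

7


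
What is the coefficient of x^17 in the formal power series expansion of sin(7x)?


The Maclaurin series is sin(t) = sum_{k>=0} (-1)^k t^(2k+1) / (2k+1)!, so substituting t = 7x, only odd powers of x are nonzero, with coefficient of x^(2k+1) equal to (-1)^k 7^(2k+1) / (2k+1)!.
Write 17 = 2*8 + 1, giving the coefficient (-1)^8 * 7^17 / 17! = 232630513987207/355687428096000 = 4747561509943/7258927104000.

4747561509943/7258927104000


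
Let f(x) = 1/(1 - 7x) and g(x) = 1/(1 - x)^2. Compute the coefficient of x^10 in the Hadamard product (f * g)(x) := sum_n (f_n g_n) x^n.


f has coefficients f_k = 7^k. For g = 1/(1 - x)^2 the coefficient is g_k = C(k + 1, 1) = k + 1. The Hadamard coefficient is (f * g)_k = 7^k * (k + 1).
For k = 10: 7^10 * 11 = 282475249 * 11 = 3107227739.

3107227739


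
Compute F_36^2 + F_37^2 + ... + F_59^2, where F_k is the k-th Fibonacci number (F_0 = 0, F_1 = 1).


There is a standard identity sum_{k=0}^{N} F_k^2 = F_N * F_{N+1} (proved inductively from the telescoping relation F_k^2 = F_k F_{k+1} - F_{k-1} F_k). Then
sum_{k=36}^{59} F_k^2 = F_59 F_60 - F_35 F_36.
Computing: F_59 = 956722026041, F_60 = 1548008755920, F_35 = 9227465, F_36 = 14930352.
Sum = 956722026041 * 1548008755920 - 9227465 * 14930352 = 1481014073155220952395040.

1481014073155220952395040


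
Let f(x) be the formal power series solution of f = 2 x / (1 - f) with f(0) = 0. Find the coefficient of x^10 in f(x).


Apply Lagrange inversion: f = 2 x * phi(f) with phi(t) = 1/(1 - t), so
[x^n] f = 2^n * (1/n) [t^(n-1)] phi(t)^n = 2^n * (1/n) [t^(n-1)] (1 - t)^(-n) = 2^n * (1/n) C(2n - 2, n - 1) = 2^n * C_{n-1}.
For n = 10: C_9 = C(18, 9) / 10 = 48620/10 = 4862.
With the 2^10 = 1024 factor, the coefficient is 1024 * 4862 = 4978688.

4978688


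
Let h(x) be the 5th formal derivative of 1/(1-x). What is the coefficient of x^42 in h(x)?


Differentiating 5 times: d^5/dx^5 [1/(1-x)] = 5!/(1-x)^6.
The expansion 1/(1-x)^6 = sum_{k>=0} C(k+5, 5) x^k, so the coefficient of x^n in 5!/(1-x)^6 is 5! * C(n+5, 5).
For n = 42: 120 * C(47, 5) = 120 * 1533939 = 184072680

184072680


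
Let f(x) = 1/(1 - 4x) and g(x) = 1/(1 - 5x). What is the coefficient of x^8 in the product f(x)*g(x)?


The coefficient of x^n in f*g is the Cauchy product: sum_{k=0}^{n} a^k * b^(n-k).
With a=4, b=5, n=8:
sum_{k=0}^{8} 4^k * 5^(8-k)
= 1690981

1690981


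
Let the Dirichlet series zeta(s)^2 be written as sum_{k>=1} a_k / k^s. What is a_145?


The Dirichlet convolution of the constant function 1 with itself gives (1 * 1)(k) = sum_{d | k} 1 = d(k), the number of positive divisors of k.
Since zeta(s) = sum_{k>=1} 1/k^s, we have zeta(s)^2 = sum_{k>=1} d(k)/k^s, so a_k = d(k).
For k = 145: the divisors are 1, 5, 29, 145.
Count = 4.

4


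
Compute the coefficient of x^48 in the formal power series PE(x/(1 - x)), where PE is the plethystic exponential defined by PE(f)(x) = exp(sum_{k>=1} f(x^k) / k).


For f(x) = x/(1 - x) we have
sum_{k>=1} f(x^k) / k = sum_{k>=1} (1/k) * x^k / (1 - x^k) = sum_{k, m >= 1} x^(k m) / k,
which after exponentiating simplifies to
PE(x/(1 - x)) = prod_{k>=1} 1 / (1 - x^k).
This is the generating function for the partition function p(n), so the coefficient of x^48 is p(48).
Computing p(48) by dynamic programming over parts 1, 2, ..., 48: p(48) = 147273.

147273


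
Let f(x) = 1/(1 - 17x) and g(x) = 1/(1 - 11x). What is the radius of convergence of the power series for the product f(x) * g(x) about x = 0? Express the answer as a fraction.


The radius of 1/(1 - 17x) is 1/17 (nearest singularity at x = 1/17), and the radius of 1/(1 - 11x) is 1/11.
The product f(x)*g(x) = 1/((1 - 17x)(1 - 11x)) has singularities at both 1/17 and 1/11, so its radius of convergence is the distance to the nearest one:
min(1/17, 1/11) = 1/17.

1/17


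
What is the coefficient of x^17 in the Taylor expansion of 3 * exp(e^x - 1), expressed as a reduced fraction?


exp(e^x - 1) = sum_{k>=0} Bell_k x^k / k!, where Bell_k is the k-th Bell number.
So the coefficient of x^17 is 3 * Bell_17 / 17!.
Computing: Bell_17 = 82864869804 and 17! = 355687428096000, giving
3 * 82864869804/355687428096000 = 255755771/365933568000.

255755771/365933568000


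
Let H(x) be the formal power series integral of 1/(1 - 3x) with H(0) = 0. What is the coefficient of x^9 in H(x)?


1/(1 - 3x) = sum_{k>=0} 3^k x^k. Integrating termwise with H(0) = 0:
H(x) = sum_{k>=0} 3^k x^(k+1) / (k+1) = sum_{m>=1} 3^(m-1) x^m / m.
For m = 9: 3^8/9 = 6561/9 = 729.

729


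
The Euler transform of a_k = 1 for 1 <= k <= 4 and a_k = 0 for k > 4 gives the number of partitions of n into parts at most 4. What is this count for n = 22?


Partitions of 22 into parts at most 4:
Using generating function (1-x)^(-1)(1-x^2)^(-1)...(1-x^4)^(-1),
the coefficient of x^22 = 136

136


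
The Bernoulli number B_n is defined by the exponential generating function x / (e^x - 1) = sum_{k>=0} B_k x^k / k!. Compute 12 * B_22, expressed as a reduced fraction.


Bernoulli numbers can also be computed recursively via B_0 = 1 and sum_{j=0}^{m} C(m+1, j) B_j = 0 for m >= 1. Odd-index Bernoulli numbers vanish for k >= 3.
Computing B_22 = 854513/138, so 12 * B_22 = 12 * 854513/138 = 1709026/23.

1709026/23


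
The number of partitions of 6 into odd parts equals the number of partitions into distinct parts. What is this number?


Computing partitions of 6 into odd parts (1, 3, 5, ...):
Using the generating function prod_{k>=0} 1/(1-x^(2k+1)),
the count is 4

4


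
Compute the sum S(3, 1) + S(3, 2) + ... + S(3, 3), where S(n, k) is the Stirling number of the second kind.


By definition, S(n, k) counts partitions of an n-set into exactly k nonempty blocks.
Computing row n = 3 for k = 1..3:
S(3, k): 1, 3, 1
Sum = 5. (This equals Bell_3 since the sum runs over all k.)

5


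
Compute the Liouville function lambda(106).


The Liouville function is lambda(k) = (-1)^Omega(k), where Omega(k) counts the prime factors of k with multiplicity.
Factoring: 106 = 2 * 53, so Omega(106) = 2.
lambda(106) = (-1)^2 = 1.

1


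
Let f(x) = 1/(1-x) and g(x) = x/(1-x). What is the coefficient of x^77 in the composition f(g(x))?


First simplify the composition: f(g(x)) = 1/(1 - x/(1-x)) = (1-x)/((1-x) - x) = (1-x)/(1-2x).
Now extract the coefficient. Write (1-x)/(1-2x) = 1/(1-2x) - x/(1-2x).
The coefficient of x^n in 1/(1-2x) is 2^n, and in x/(1-2x) is 2^(n-1) (for n >= 1).
So the coefficient of x^77 is 2^77 - 2^76 = 151115727451828646838272 - 75557863725914323419136 = 75557863725914323419136.

75557863725914323419136


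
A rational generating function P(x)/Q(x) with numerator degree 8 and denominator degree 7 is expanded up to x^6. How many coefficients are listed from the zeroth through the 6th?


Expanding up to x^6 gives the coefficients for x^0, x^1, ..., x^6.
That is 6 + 1 = 7 coefficients in total.

7


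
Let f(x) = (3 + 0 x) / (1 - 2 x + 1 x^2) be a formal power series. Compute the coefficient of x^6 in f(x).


Write f(x) = sum_{k>=0} a_k x^k. Multiplying both sides by 1 - 2 x + 1 x^2 gives
(1 - 2 x + 1 x^2) sum_{k>=0} a_k x^k = 3 + 0 x.
Matching coefficients:
 x^0: a_0 = 3
 x^1: a_1 - 2 a_0 = 0  =>  a_1 = 2*3 + 0 = 6
 x^k (k >= 2): a_k = 2 a_{k-1} - 1 a_{k-2}.
Iterating: a_2 = 9, a_3 = 12, a_4 = 15, a_5 = 18, a_6 = 21.
So the coefficient of x^6 is 21.

21


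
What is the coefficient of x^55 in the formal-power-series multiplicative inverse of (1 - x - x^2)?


Let the inverse be f(x) = sum_{k>=0} a_k x^k. From f(x) * (1 - x - x^2) = 1 and matching coefficients:
 x^0: a_0 = 1.
 x^1: a_1 - a_0 = 0, so a_1 = 1.
 x^k (k >= 2): a_k - a_{k-1} - a_{k-2} = 0, i.e. a_k = a_{k-1} + a_{k-2}.
This is the Fibonacci-type recurrence shifted so that a_0 = a_1 = 1.
Iterating: a_0=1, a_1=1, a_2=2, a_3=3, a_4=5, a_5=8, a_6=13, a_7=21, a_8=34, a_9=55, ...
a_55 = 225851433717.

225851433717


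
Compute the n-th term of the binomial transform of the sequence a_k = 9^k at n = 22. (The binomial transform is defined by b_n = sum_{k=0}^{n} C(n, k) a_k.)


With a_k = 9^k, b_n = sum_{k=0}^{n} C(n, k) 9^k = (1 + 9)^n by the binomial theorem.
For n = 22: (1 + 9)^22 = 10^22 = 10000000000000000000000.

10000000000000000000000


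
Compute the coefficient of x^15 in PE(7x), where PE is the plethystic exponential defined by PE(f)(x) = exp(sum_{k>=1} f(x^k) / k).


With f(x) = 7x, the exponent is sum_{k>=1} 7 x^k / k = 7 * (-ln(1 - x)). Exponentiating:
PE(7x) = exp(-7 ln(1 - x)) = 1/(1 - x)^7.
By the negative binomial expansion, [x^n] 1/(1 - x)^7 = C(n + 6, 6).
For n = 15: C(21, 6) = 54264.

54264


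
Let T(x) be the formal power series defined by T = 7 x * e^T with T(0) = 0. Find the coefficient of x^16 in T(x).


Apply the Lagrange inversion formula: if T = 7 x * phi(T) with phi(t) = e^t, then
[x^n] T = 7^n * (1/n) [t^(n-1)] phi(t)^n = 7^n * (1/n) [t^(n-1)] e^(n t) = 7^n * (1/n) * n^(n-1) / (n-1)! = 7^n * n^(n-1) / n!.
When c = 1 this is the Cayley count of rooted labeled trees on n vertices, divided by n!.
For n = 16: 7^16 * 16^15 / 16! = 33232930569601 * 1152921504606846976/20922789888000 = 23862852954350227835322368/13030875.

23862852954350227835322368/13030875


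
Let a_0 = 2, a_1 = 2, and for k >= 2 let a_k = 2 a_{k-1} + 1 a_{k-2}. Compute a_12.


Iterating the recurrence forward:
a_0 = 2
a_1 = 2
a_2 = 2*2 + 1*2 = 6
a_3 = 2*6 + 1*2 = 14
a_4 = 2*14 + 1*6 = 34
a_5 = 2*34 + 1*14 = 82
a_6 = 2*82 + 1*34 = 198
a_7 = 2*198 + 1*82 = 478
a_8 = 2*478 + 1*198 = 1154
a_9 = 2*1154 + 1*478 = 2786
a_10 = 2*2786 + 1*1154 = 6726
a_11 = 2*6726 + 1*2786 = 16238
a_12 = 2*16238 + 1*6726 = 39202
So a_12 = 39202.

39202


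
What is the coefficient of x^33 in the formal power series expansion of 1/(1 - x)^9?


The negative binomial / multiset identity is
1/(1 - x)^r = sum_{k>=0} C(k + r - 1, r - 1) x^k.
Here r = 9 and k = 33, so the coefficient is
C(33 + 8, 8) = C(41, 8)
= 95548245

95548245


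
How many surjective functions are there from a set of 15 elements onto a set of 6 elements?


By inclusion-exclusion on which target elements are missed, the number of surjections from an n-set onto a k-set is
surj(n, k) = sum_{j=0}^{k} (-1)^j C(k, j) (k - j)^n.
Equivalently surj(n, k) = k! * S(n, k), where S(n, k) is the Stirling number of the second kind.
For n = 15, k = 6:
S(15, 6) = 420693273, so
surj = 6! * 420693273 = 720 * 420693273 = 302899156560.

302899156560


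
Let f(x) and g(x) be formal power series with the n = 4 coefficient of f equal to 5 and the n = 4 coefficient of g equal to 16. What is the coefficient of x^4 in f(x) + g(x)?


Addition of formal power series is termwise.
The coefficient of x^4 in f + g = 5 + 16
= 21

21


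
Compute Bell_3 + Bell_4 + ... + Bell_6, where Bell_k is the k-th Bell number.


Recall Bell_k counts set partitions of a k-set (with Bell_0 = 1 by convention).
Bell_3 through Bell_6: 5, 15, 52, 203
Sum = 5 + 15 + 52 + 203 = 275.

275


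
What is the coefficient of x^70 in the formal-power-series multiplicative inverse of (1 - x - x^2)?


Let the inverse be f(x) = sum_{k>=0} a_k x^k. From f(x) * (1 - x - x^2) = 1 and matching coefficients:
 x^0: a_0 = 1.
 x^1: a_1 - a_0 = 0, so a_1 = 1.
 x^k (k >= 2): a_k - a_{k-1} - a_{k-2} = 0, i.e. a_k = a_{k-1} + a_{k-2}.
This is the Fibonacci-type recurrence shifted so that a_0 = a_1 = 1.
Iterating: a_0=1, a_1=1, a_2=2, a_3=3, a_4=5, a_5=8, a_6=13, a_7=21, a_8=34, a_9=55, ...
a_70 = 308061521170129.

308061521170129


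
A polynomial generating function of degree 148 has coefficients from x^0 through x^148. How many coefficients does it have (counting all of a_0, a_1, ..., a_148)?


A polynomial of degree 148 takes the form a_0 + a_1 x + ... + a_148 x^148.
The number of coefficients is 148 + 1 = 149.

149


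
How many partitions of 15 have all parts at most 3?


Using the generating function (1-x)^(-1)(1-x^2)^(-1)(1-x^3)^(-1),
the coefficient of x^15 counts these restricted partitions.
Result = 27

27


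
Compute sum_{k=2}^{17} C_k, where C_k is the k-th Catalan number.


C_2 through C_17: 2, 5, 14, 42, 132, 429, 1430, 4862, 16796, 58786, 208012, 742900, 2674440, 9694845, 35357670, 129644790
Sum = 2 + 5 + 14 + 42 + 132 + 429 + 1430 + 4862 + 16796 + 58786 + 208012 + 742900 + 2674440 + 9694845 + 35357670 + 129644790
= 178405155

178405155


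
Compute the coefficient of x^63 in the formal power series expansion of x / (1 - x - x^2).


Let f(x) = sum_{k>=0} a_k x^k. Multiplying f(x) * (1 - x - x^2) = x and matching coefficients gives a_0 = 0, a_1 = 1, and a_k = a_{k-1} + a_{k-2} for k >= 2. These are the Fibonacci numbers F_k.
Iterating from F_0 = 0, F_1 = 1:
F_0=0, F_1=1, F_2=1, F_3=2, F_4=3, F_5=5, F_6=8, F_7=13, F_8=21, F_9=34, ...
F_63 = 6557470319842.

6557470319842


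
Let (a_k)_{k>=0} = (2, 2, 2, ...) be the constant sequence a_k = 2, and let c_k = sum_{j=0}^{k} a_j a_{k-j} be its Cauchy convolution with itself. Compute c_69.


Since a_j = 2 for all j >= 0, the convolution sum becomes
c_k = sum_{j=0}^{k} 2 * 2 = 4 * (k + 1).
Equivalently, the generating function of (a_k) is 2/(1 - x) and its square is 4/(1 - x)^2 = sum_{k>=0} 4(k + 1) x^k.
For k = 69: 4 * 70 = 280.

280


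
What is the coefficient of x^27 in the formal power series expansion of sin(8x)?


The Maclaurin series is sin(t) = sum_{k>=0} (-1)^k t^(2k+1) / (2k+1)!, so substituting t = 8x, only odd powers of x are nonzero, with coefficient of x^(2k+1) equal to (-1)^k 8^(2k+1) / (2k+1)!.
Write 27 = 2*13 + 1, giving the coefficient (-1)^13 * 8^27 / 27! = -2417851639229258349412352/10888869450418352160768000000 = -288230376151711744/1298054391195577640625.

-288230376151711744/1298054391195577640625


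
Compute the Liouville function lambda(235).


The Liouville function is lambda(k) = (-1)^Omega(k), where Omega(k) counts the prime factors of k with multiplicity.
Factoring: 235 = 5 * 47, so Omega(235) = 2.
lambda(235) = (-1)^2 = 1.

1


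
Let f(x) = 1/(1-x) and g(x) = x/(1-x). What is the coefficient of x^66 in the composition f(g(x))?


First simplify the composition: f(g(x)) = 1/(1 - x/(1-x)) = (1-x)/((1-x) - x) = (1-x)/(1-2x).
Now extract the coefficient. Write (1-x)/(1-2x) = 1/(1-2x) - x/(1-2x).
The coefficient of x^n in 1/(1-2x) is 2^n, and in x/(1-2x) is 2^(n-1) (for n >= 1).
So the coefficient of x^66 is 2^66 - 2^65 = 73786976294838206464 - 36893488147419103232 = 36893488147419103232.

36893488147419103232


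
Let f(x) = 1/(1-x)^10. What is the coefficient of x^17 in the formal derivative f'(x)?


Differentiate: d/dx [ 1/(1-x)^r ] = r / (1-x)^(r+1).
Here r = 10, so f'(x) = 10 / (1-x)^11.
The expansion of 1/(1-x)^(r+1) has coefficient of x^n equal to C(n+r, r).
So the coefficient of x^17 in f'(x) is
10 * C(27, 10) = 10 * 8436285 = 84362850

84362850


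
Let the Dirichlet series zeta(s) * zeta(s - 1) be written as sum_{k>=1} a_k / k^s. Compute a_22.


Convolution gives a_k = sum_{d | k} d * 1 = sum_{d | k} d = sigma(k), the sum of positive divisors of k.
For k = 22, the divisors are 1, 2, 11, 22, so
sigma(22) = 1 + 2 + 11 + 22 = 36.

36


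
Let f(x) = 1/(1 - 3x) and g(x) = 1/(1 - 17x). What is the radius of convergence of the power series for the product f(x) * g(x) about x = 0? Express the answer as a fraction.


The radius of 1/(1 - 3x) is 1/3 (nearest singularity at x = 1/3), and the radius of 1/(1 - 17x) is 1/17.
The product f(x)*g(x) = 1/((1 - 3x)(1 - 17x)) has singularities at both 1/3 and 1/17, so its radius of convergence is the distance to the nearest one:
min(1/3, 1/17) = 1/17.

1/17


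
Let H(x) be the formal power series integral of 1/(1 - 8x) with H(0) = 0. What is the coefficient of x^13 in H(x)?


1/(1 - 8x) = sum_{k>=0} 8^k x^k. Integrating termwise with H(0) = 0:
H(x) = sum_{k>=0} 8^k x^(k+1) / (k+1) = sum_{m>=1} 8^(m-1) x^m / m.
For m = 13: 8^12/13 = 68719476736/13 = 68719476736/13.

68719476736/13


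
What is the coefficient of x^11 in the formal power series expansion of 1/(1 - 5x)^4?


The general identity 1/(1 - c x)^r = sum_{k>=0} c^k C(k + r - 1, r - 1) x^k follows by substituting y = c x into 1/(1 - y)^r = sum_{k>=0} C(k + r - 1, r - 1) y^k.
For c = 5, r = 4, k = 11:
5^11 * C(14, 3) = 48828125 * 364 = 17773437500.

17773437500


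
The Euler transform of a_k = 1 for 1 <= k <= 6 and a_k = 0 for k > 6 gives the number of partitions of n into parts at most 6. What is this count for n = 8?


Partitions of 8 into parts at most 6:
Using generating function (1-x)^(-1)(1-x^2)^(-1)...(1-x^6)^(-1),
the coefficient of x^8 = 20

20


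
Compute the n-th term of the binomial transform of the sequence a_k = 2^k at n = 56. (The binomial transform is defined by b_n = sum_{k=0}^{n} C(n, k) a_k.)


With a_k = 2^k, b_n = sum_{k=0}^{n} C(n, k) 2^k = (1 + 2)^n by the binomial theorem.
For n = 56: (1 + 2)^56 = 3^56 = 523347633027360537213511521.

523347633027360537213511521


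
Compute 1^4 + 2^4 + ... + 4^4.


This power sum has a closed form given by Faulhaber's formula
sum_{k=1}^{m} k^p = (1 / (p + 1)) * sum_{j=0}^{p} C(p + 1, j) B_j m^(p + 1 - j),
but for small m direct computation is fastest:
1 + 16 + 81 + 256 = 354.

354


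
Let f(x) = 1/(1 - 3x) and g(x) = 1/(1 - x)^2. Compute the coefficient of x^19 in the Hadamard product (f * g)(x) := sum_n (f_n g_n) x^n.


f has coefficients f_k = 3^k. For g = 1/(1 - x)^2 the coefficient is g_k = C(k + 1, 1) = k + 1. The Hadamard coefficient is (f * g)_k = 3^k * (k + 1).
For k = 19: 3^19 * 20 = 1162261467 * 20 = 23245229340.

23245229340


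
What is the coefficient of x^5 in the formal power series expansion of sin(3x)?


The Maclaurin series is sin(t) = sum_{k>=0} (-1)^k t^(2k+1) / (2k+1)!, so substituting t = 3x, only odd powers of x are nonzero, with coefficient of x^(2k+1) equal to (-1)^k 3^(2k+1) / (2k+1)!.
Write 5 = 2*2 + 1, giving the coefficient (-1)^2 * 3^5 / 5! = 243/120 = 81/40.

81/40


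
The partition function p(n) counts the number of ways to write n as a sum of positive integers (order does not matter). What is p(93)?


Using the generating function prod_{k>=1} 1/(1-x^k), we compute p(93).
By dynamic programming over parts 1 through 93:
p(93) = 82010177

82010177


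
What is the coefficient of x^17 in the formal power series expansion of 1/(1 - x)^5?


The negative binomial / multiset identity is
1/(1 - x)^r = sum_{k>=0} C(k + r - 1, r - 1) x^k.
Here r = 5 and k = 17, so the coefficient is
C(17 + 4, 4) = C(21, 4)
= 5985

5985


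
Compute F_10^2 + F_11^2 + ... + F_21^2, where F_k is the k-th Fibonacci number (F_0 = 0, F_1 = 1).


There is a standard identity sum_{k=0}^{N} F_k^2 = F_N * F_{N+1} (proved inductively from the telescoping relation F_k^2 = F_k F_{k+1} - F_{k-1} F_k). Then
sum_{k=10}^{21} F_k^2 = F_21 F_22 - F_9 F_10.
Computing: F_21 = 10946, F_22 = 17711, F_9 = 34, F_10 = 55.
Sum = 10946 * 17711 - 34 * 55 = 193862736.

193862736


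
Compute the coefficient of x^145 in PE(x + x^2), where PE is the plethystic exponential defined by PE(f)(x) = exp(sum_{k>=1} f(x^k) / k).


With f(x) = x + x^2, the exponent is sum_{k>=1} (x^k + x^(2k)) / k = -ln(1 - x) - ln(1 - x^2). Exponentiating:
PE(x + x^2) = 1 / ((1 - x)(1 - x^2)).
This is the generating function for partitions of n into parts of size 1 or 2. The number of 2's can be any j in 0..72, and the rest are 1's, so
[x^145] = floor(145/2) + 1 = 73.

73


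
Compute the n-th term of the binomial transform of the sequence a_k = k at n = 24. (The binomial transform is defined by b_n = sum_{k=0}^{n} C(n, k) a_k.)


With a_k = k, b_n = sum_{k=0}^{n} C(n, k) k. Using k * C(n, k) = n * C(n-1, k-1) gives b_n = n * sum_{k>=1} C(n-1, k-1) = n * 2^(n-1).
For n = 24: 24 * 2^23 = 24 * 8388608 = 201326592.

201326592


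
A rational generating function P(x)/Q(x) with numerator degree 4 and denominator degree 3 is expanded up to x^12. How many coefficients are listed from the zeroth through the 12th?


Expanding up to x^12 gives the coefficients for x^0, x^1, ..., x^12.
That is 12 + 1 = 13 coefficients in total.

13


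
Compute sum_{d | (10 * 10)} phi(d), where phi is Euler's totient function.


First, 10 * 10 = 100. One classical identity is sum_{d | n} phi(d) = n (each k in [1, n] has a unique gcd with n, and among the k's with gcd(k, n) = n/d there are phi(d) of them). So the sum equals 100. We also verify directly:
Divisors of 100: 1, 2, 4, 5, 10, 20, 25, 50, 100.
phi values: 1, 1, 2, 4, 4, 8, 20, 20, 40.
Sum = 100.

100


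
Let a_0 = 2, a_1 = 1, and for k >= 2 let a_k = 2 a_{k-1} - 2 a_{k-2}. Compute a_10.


Iterating the recurrence forward:
a_0 = 2
a_1 = 1
a_2 = 2*1 - 2*2 = -2
a_3 = 2*-2 - 2*1 = -6
a_4 = 2*-6 - 2*-2 = -8
a_5 = 2*-8 - 2*-6 = -4
a_6 = 2*-4 - 2*-8 = 8
a_7 = 2*8 - 2*-4 = 24
a_8 = 2*24 - 2*8 = 32
a_9 = 2*32 - 2*24 = 16
a_10 = 2*16 - 2*32 = -32
So a_10 = -32.

-32


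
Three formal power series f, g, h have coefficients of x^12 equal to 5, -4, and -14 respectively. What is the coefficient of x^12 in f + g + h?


Series addition is componentwise:
5 + -4 + -14
= -13

-13


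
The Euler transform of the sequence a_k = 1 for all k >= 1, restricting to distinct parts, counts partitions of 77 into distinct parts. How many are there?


Partitions of 77 into distinct parts can be computed via generating function.
Product (1+x)(1+x^2)(1+x^3)...
The coefficient of x^77 = 58499

58499


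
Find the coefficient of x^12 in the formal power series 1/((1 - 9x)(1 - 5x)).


By partial fractions or Cauchy convolution:
The coefficient equals sum_{k=0}^{12} 9^k * 5^(12-k).
= 635161281301

635161281301


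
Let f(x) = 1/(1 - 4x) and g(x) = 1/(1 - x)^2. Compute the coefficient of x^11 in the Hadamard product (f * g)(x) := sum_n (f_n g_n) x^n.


f has coefficients f_k = 4^k. For g = 1/(1 - x)^2 the coefficient is g_k = C(k + 1, 1) = k + 1. The Hadamard coefficient is (f * g)_k = 4^k * (k + 1).
For k = 11: 4^11 * 12 = 4194304 * 12 = 50331648.

50331648


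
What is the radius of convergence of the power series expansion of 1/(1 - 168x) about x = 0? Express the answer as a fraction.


Expanding 1/(1 - 168x) = sum_{k>=0} 168^k x^k, the series converges when |168x| < 1, i.e., |x| < 1/168.
So the radius of convergence is 1/168 = 1/168.

1/168


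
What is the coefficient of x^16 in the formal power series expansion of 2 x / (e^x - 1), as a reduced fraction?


The exponential generating function for Bernoulli numbers is
x / (e^x - 1) = sum_{k>=0} B_k x^k / k!.
So the coefficient of x^16 in 2 x / (e^x - 1) is 2 B_16 / 16!.
Computing: B_16 = -3617/510, 16! = 20922789888000, giving
2 * -3617/510 / 20922789888000 = -3617/5335311421440000.

-3617/5335311421440000


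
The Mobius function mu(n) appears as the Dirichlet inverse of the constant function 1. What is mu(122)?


122 = 2 * 61 (all distinct primes).
mu(122) = (-1)^2 = 1

1


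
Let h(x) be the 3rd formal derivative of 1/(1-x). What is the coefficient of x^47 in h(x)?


Differentiating 3 times: d^3/dx^3 [1/(1-x)] = 3!/(1-x)^4.
The expansion 1/(1-x)^4 = sum_{k>=0} C(k+3, 3) x^k, so the coefficient of x^n in 3!/(1-x)^4 is 3! * C(n+3, 3).
For n = 47: 6 * C(50, 3) = 6 * 19600 = 117600

117600


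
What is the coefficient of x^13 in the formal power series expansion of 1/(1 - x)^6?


The expansion 1/(1 - x)^r = sum_{k>=0} C(k + r - 1, r - 1) x^k follows from the multiset / negative-binomial theorem (or from repeated differentiation of the geometric series).
For r = 6 and k = 13:
C(18, 5) = 6402373705728000 / (120 * 6227020800) = 8568.

8568


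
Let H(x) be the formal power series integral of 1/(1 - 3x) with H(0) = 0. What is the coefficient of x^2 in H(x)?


1/(1 - 3x) = sum_{k>=0} 3^k x^k. Integrating termwise with H(0) = 0:
H(x) = sum_{k>=0} 3^k x^(k+1) / (k+1) = sum_{m>=1} 3^(m-1) x^m / m.
For m = 2: 3^1/2 = 3/2 = 3/2.

3/2


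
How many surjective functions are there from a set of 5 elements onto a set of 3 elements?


By inclusion-exclusion on which target elements are missed, the number of surjections from an n-set onto a k-set is
surj(n, k) = sum_{j=0}^{k} (-1)^j C(k, j) (k - j)^n.
Equivalently surj(n, k) = k! * S(n, k), where S(n, k) is the Stirling number of the second kind.
For n = 5, k = 3:
S(5, 3) = 25, so
surj = 3! * 25 = 6 * 25 = 150.

150


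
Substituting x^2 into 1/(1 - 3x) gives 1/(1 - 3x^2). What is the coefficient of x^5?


Since 1/(1 - 3x^2) only has even powers of x,
the coefficient of x^5 (odd) is 0.

0


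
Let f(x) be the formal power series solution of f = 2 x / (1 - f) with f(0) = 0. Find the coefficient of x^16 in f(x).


Apply Lagrange inversion: f = 2 x * phi(f) with phi(t) = 1/(1 - t), so
[x^n] f = 2^n * (1/n) [t^(n-1)] phi(t)^n = 2^n * (1/n) [t^(n-1)] (1 - t)^(-n) = 2^n * (1/n) C(2n - 2, n - 1) = 2^n * C_{n-1}.
For n = 16: C_15 = C(30, 15) / 16 = 155117520/16 = 9694845.
With the 2^16 = 65536 factor, the coefficient is 65536 * 9694845 = 635361361920.

635361361920


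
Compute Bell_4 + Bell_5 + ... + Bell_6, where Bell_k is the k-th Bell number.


Recall Bell_k counts set partitions of a k-set (with Bell_0 = 1 by convention).
Bell_4 through Bell_6: 15, 52, 203
Sum = 15 + 52 + 203 = 270.

270


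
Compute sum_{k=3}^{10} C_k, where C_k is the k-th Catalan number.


C_3 through C_10: 5, 14, 42, 132, 429, 1430, 4862, 16796
Sum = 5 + 14 + 42 + 132 + 429 + 1430 + 4862 + 16796
= 23710

23710


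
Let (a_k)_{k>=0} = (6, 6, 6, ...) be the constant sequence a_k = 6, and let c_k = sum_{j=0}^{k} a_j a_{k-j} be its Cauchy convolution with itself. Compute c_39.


Since a_j = 6 for all j >= 0, the convolution sum becomes
c_k = sum_{j=0}^{k} 6 * 6 = 36 * (k + 1).
Equivalently, the generating function of (a_k) is 6/(1 - x) and its square is 36/(1 - x)^2 = sum_{k>=0} 36(k + 1) x^k.
For k = 39: 36 * 40 = 1440.

1440


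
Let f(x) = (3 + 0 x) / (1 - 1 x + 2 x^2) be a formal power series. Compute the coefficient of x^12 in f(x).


Write f(x) = sum_{k>=0} a_k x^k. Multiplying both sides by 1 - 1 x + 2 x^2 gives
(1 - 1 x + 2 x^2) sum_{k>=0} a_k x^k = 3 + 0 x.
Matching coefficients:
 x^0: a_0 = 3
 x^1: a_1 - 1 a_0 = 0  =>  a_1 = 1*3 + 0 = 3
 x^k (k >= 2): a_k = 1 a_{k-1} - 2 a_{k-2}.
Iterating: a_2 = -3, a_3 = -9, a_4 = -3, a_5 = 15, a_6 = 21, a_7 = -9, a_8 = -51, a_9 = -33, a_10 = 69, a_11 = 135, a_12 = -3.
So the coefficient of x^12 is -3.

-3


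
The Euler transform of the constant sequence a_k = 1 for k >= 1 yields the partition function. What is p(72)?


The Euler transform converts the sequence a_k = 1 into the number of integer partitions.
Using the recurrence or dynamic programming:
p(72) = 5392783

5392783


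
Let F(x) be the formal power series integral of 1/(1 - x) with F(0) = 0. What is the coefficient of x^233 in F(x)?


1/(1 - x) = sum_{k>=0} x^k. Integrating termwise and using F(0) = 0 gives
F(x) = sum_{k>=0} x^(k+1) / (k+1) = sum_{m>=1} x^m / m = -ln(1 - x).
So the coefficient of x^233 is 1/233 = 1/233.

1/233


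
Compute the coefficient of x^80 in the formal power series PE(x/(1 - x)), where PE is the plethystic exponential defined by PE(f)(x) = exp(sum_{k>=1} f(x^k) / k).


For f(x) = x/(1 - x) we have
sum_{k>=1} f(x^k) / k = sum_{k>=1} (1/k) * x^k / (1 - x^k) = sum_{k, m >= 1} x^(k m) / k,
which after exponentiating simplifies to
PE(x/(1 - x)) = prod_{k>=1} 1 / (1 - x^k).
This is the generating function for the partition function p(n), so the coefficient of x^80 is p(80).
Computing p(80) by dynamic programming over parts 1, 2, ..., 80: p(80) = 15796476.

15796476


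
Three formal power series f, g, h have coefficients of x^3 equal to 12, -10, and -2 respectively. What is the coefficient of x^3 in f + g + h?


Series addition is componentwise:
12 + -10 + -2
= 0

0


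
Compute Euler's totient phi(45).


phi(n) counts integers in [1, n] coprime to n. Using the multiplicative formula phi(n) = n * prod_{p | n} (1 - 1/p):
45 = 3^2 * 5, so
phi(45) = 45 * (1 - 1/3) * (1 - 1/5) = 24.

24


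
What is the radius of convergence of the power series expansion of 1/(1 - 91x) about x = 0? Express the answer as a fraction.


Expanding 1/(1 - 91x) = sum_{k>=0} 91^k x^k, the series converges when |91x| < 1, i.e., |x| < 1/91.
So the radius of convergence is 1/91 = 1/91.

1/91


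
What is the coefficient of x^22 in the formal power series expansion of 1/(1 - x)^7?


The negative binomial / multiset identity is
1/(1 - x)^r = sum_{k>=0} C(k + r - 1, r - 1) x^k.
Here r = 7 and k = 22, so the coefficient is
C(22 + 6, 6) = C(28, 6)
= 376740

376740


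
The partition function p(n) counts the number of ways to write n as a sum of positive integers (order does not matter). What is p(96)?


Using the generating function prod_{k>=1} 1/(1-x^k), we compute p(96).
By dynamic programming over parts 1 through 96:
p(96) = 118114304

118114304


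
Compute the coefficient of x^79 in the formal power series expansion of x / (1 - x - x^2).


Let f(x) = sum_{k>=0} a_k x^k. Multiplying f(x) * (1 - x - x^2) = x and matching coefficients gives a_0 = 0, a_1 = 1, and a_k = a_{k-1} + a_{k-2} for k >= 2. These are the Fibonacci numbers F_k.
Iterating from F_0 = 0, F_1 = 1:
F_0=0, F_1=1, F_2=1, F_3=2, F_4=3, F_5=5, F_6=8, F_7=13, F_8=21, F_9=34, ...
F_79 = 14472334024676221.

14472334024676221


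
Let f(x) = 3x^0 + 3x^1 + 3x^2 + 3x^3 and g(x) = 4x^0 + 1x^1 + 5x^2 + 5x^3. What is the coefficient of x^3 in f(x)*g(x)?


Cauchy product at x^3:
3*5 + 3*5 + 3*1 + 3*4
= 45

45


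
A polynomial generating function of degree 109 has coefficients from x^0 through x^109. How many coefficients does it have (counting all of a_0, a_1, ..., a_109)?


A polynomial of degree 109 takes the form a_0 + a_1 x + ... + a_109 x^109.
The number of coefficients is 109 + 1 = 110.

110


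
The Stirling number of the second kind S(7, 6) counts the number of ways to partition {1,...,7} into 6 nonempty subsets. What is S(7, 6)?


Using the explicit formula S(n,k) = (1/k!) sum_{j=0}^{k} (-1)^(k-j) C(k,j) j^n:
S(7, 6) = 21
Equivalently, S(n,k) is n! times the coefficient of x^n in the EGF (e^x - 1)^k / k!.

21


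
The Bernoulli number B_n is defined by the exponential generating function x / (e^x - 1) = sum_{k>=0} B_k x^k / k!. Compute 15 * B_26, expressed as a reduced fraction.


Bernoulli numbers can also be computed recursively via B_0 = 1 and sum_{j=0}^{m} C(m+1, j) B_j = 0 for m >= 1. Odd-index Bernoulli numbers vanish for k >= 3.
Computing B_26 = 8553103/6, so 15 * B_26 = 15 * 8553103/6 = 42765515/2.

42765515/2


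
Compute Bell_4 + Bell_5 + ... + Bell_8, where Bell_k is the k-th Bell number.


Recall Bell_k counts set partitions of a k-set (with Bell_0 = 1 by convention).
Bell_4 through Bell_8: 15, 52, 203, 877, 4140
Sum = 15 + 52 + 203 + 877 + 4140 = 5287.

5287


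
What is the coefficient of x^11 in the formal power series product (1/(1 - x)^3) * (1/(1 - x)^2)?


Combine the factors: (1/(1 - x)^3) * (1/(1 - x)^2) = 1/(1 - x)^5.
Then use 1/(1 - x)^r = sum_{k>=0} C(k + r - 1, r - 1) x^k with r = 5 and k = 11:
C(15, 4) = 1365.

1365


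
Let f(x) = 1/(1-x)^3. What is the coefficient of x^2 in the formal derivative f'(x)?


Differentiate: d/dx [ 1/(1-x)^r ] = r / (1-x)^(r+1).
Here r = 3, so f'(x) = 3 / (1-x)^4.
The expansion of 1/(1-x)^(r+1) has coefficient of x^n equal to C(n+r, r).
So the coefficient of x^2 in f'(x) is
3 * C(5, 3) = 3 * 10 = 30

30


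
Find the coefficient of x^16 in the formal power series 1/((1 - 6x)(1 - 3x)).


By partial fractions or Cauchy convolution:
The coefficient equals sum_{k=0}^{16} 6^k * 3^(16-k).
= 5642176768191

5642176768191


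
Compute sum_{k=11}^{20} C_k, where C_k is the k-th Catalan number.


C_11 through C_20: 58786, 208012, 742900, 2674440, 9694845, 35357670, 129644790, 477638700, 1767263190, 6564120420
Sum = 58786 + 208012 + 742900 + 2674440 + 9694845 + 35357670 + 129644790 + 477638700 + 1767263190 + 6564120420
= 8987403753

8987403753


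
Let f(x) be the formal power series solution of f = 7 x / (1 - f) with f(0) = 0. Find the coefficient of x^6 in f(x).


Apply Lagrange inversion: f = 7 x * phi(f) with phi(t) = 1/(1 - t), so
[x^n] f = 7^n * (1/n) [t^(n-1)] phi(t)^n = 7^n * (1/n) [t^(n-1)] (1 - t)^(-n) = 7^n * (1/n) C(2n - 2, n - 1) = 7^n * C_{n-1}.
For n = 6: C_5 = C(10, 5) / 6 = 252/6 = 42.
With the 7^6 = 117649 factor, the coefficient is 117649 * 42 = 4941258.

4941258


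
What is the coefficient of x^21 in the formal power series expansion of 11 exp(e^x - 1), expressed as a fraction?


exp(e^x - 1) is the exponential generating function for the Bell numbers Bell_k: exp(e^x - 1) = sum_{k>=0} Bell_k x^k / k!.
So the coefficient of x^21 in 11 exp(e^x - 1) is 11 Bell_21 / 21!.
Computing: Bell_21 = 474869816156751 and 21! = 51090942171709440000, giving
11 * 474869816156751/51090942171709440000 = 158289938718917/1548210368839680000.

158289938718917/1548210368839680000


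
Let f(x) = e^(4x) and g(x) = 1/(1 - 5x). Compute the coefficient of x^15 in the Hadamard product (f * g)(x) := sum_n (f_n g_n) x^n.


Expanding: f_k = 4^k/k! (from e^(4x)) and g_k = 5^k (from 1/(1 - 5x)). So the Hadamard coefficient (f * g)_k = 4^k 5^k / k! = (20)^k / k!.
For k = 15: 20^15/15! = 32768000000000000000/1307674368000 = 128000000000000/5108103.

128000000000000/5108103


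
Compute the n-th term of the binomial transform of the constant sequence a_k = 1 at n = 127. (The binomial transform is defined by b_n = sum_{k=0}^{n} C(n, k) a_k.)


With a_k = 1 for all k, b_n = sum_{k=0}^{n} C(n, k) = 2^n by the binomial theorem.
For n = 127: 2^127 = 170141183460469231731687303715884105728.

170141183460469231731687303715884105728


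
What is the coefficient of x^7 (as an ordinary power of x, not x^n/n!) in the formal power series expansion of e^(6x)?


The exponential series is e^y = sum_{k>=0} y^k / k!. Substituting y = 6x gives
e^(6x) = sum_{k>=0} 6^k x^k / k!.
So the coefficient of x^n is a^n/n! with a = 6, n = 7:
6^7 / 7! = 279936/5040 = 1944/35

1944/35


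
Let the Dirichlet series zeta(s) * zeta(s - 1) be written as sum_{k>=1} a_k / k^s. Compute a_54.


Convolution gives a_k = sum_{d | k} d * 1 = sum_{d | k} d = sigma(k), the sum of positive divisors of k.
For k = 54, the divisors are 1, 2, 3, 6, 9, 18, 27, 54, so
sigma(54) = 1 + 2 + 3 + 6 + 9 + 18 + 27 + 54 = 120.

120


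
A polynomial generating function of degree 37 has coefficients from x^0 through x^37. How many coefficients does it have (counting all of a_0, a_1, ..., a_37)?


A polynomial of degree 37 takes the form a_0 + a_1 x + ... + a_37 x^37.
The number of coefficients is 37 + 1 = 38.

38


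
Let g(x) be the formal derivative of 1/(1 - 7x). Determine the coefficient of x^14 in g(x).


Differentiate termwise: d/dx sum_{k>=0} 7^k x^k = sum_{k>=1} k 7^k x^(k-1) = sum_{j>=0} (j+1) 7^(j+1) x^j.
Equivalently, d/dx [1/(1 - 7x)] = 7/(1 - 7x)^2.
For j = 14: 15 * 7^15 = 15 * 4747561509943 = 71213422649145.

71213422649145


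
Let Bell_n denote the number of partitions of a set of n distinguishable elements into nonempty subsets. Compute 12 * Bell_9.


Bell_9 can be computed from the Bell triangle or from Dobinski's identity Bell_n = (1/e) * sum_{k>=0} k^n / k!.
Computing Bell_9 = 21147.
Then 12 * 21147 = 253764.

253764


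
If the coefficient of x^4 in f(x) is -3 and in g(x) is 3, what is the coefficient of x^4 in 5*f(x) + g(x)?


Scalar multiplication scales coefficients: 5 * -3 = -15.
Then add the g coefficient: -15 + 3
= -12

-12


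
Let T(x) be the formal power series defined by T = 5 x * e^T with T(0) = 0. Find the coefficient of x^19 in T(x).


Apply the Lagrange inversion formula: if T = 5 x * phi(T) with phi(t) = e^t, then
[x^n] T = 5^n * (1/n) [t^(n-1)] phi(t)^n = 5^n * (1/n) [t^(n-1)] e^(n t) = 5^n * (1/n) * n^(n-1) / (n-1)! = 5^n * n^(n-1) / n!.
When c = 1 this is the Cayley count of rooted labeled trees on n vertices, divided by n!.
For n = 19: 5^19 * 19^18 / 19! = 19073486328125 * 104127350297911241532841/121645100408832000 = 836240670438354825735321044921875/51218989645824.

836240670438354825735321044921875/51218989645824


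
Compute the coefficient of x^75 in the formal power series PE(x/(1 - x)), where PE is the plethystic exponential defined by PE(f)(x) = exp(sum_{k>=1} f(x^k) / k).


For f(x) = x/(1 - x) we have
sum_{k>=1} f(x^k) / k = sum_{k>=1} (1/k) * x^k / (1 - x^k) = sum_{k, m >= 1} x^(k m) / k,
which after exponentiating simplifies to
PE(x/(1 - x)) = prod_{k>=1} 1 / (1 - x^k).
This is the generating function for the partition function p(n), so the coefficient of x^75 is p(75).
Computing p(75) by dynamic programming over parts 1, 2, ..., 75: p(75) = 8118264.

8118264


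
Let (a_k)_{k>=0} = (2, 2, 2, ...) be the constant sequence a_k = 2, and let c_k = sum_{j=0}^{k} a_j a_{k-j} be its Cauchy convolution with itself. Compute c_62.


Since a_j = 2 for all j >= 0, the convolution sum becomes
c_k = sum_{j=0}^{k} 2 * 2 = 4 * (k + 1).
Equivalently, the generating function of (a_k) is 2/(1 - x) and its square is 4/(1 - x)^2 = sum_{k>=0} 4(k + 1) x^k.
For k = 62: 4 * 63 = 252.

252


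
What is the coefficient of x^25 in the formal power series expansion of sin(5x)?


The Maclaurin series is sin(t) = sum_{k>=0} (-1)^k t^(2k+1) / (2k+1)!, so substituting t = 5x, only odd powers of x are nonzero, with coefficient of x^(2k+1) equal to (-1)^k 5^(2k+1) / (2k+1)!.
Write 25 = 2*12 + 1, giving the coefficient (-1)^12 * 5^25 / 25! = 298023223876953125/15511210043330985984000000 = 19073486328125/992717442773183102976.

19073486328125/992717442773183102976


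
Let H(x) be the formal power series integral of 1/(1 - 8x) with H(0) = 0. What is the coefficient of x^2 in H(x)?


1/(1 - 8x) = sum_{k>=0} 8^k x^k. Integrating termwise with H(0) = 0:
H(x) = sum_{k>=0} 8^k x^(k+1) / (k+1) = sum_{m>=1} 8^(m-1) x^m / m.
For m = 2: 8^1/2 = 8/2 = 4.

4


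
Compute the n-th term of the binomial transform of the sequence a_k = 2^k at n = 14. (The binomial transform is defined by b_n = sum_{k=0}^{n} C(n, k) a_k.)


With a_k = 2^k, b_n = sum_{k=0}^{n} C(n, k) 2^k = (1 + 2)^n by the binomial theorem.
For n = 14: (1 + 2)^14 = 3^14 = 4782969.

4782969


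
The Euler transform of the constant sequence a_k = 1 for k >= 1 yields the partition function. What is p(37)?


The Euler transform converts the sequence a_k = 1 into the number of integer partitions.
Using the recurrence or dynamic programming:
p(37) = 21637

21637


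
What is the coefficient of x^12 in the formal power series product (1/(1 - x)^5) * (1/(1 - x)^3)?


Combine the factors: (1/(1 - x)^5) * (1/(1 - x)^3) = 1/(1 - x)^8.
Then use 1/(1 - x)^r = sum_{k>=0} C(k + r - 1, r - 1) x^k with r = 8 and k = 12:
C(19, 7) = 50388.

50388


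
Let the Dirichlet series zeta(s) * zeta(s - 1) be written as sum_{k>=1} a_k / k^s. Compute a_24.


Convolution gives a_k = sum_{d | k} d * 1 = sum_{d | k} d = sigma(k), the sum of positive divisors of k.
For k = 24, the divisors are 1, 2, 3, 4, 6, 8, 12, 24, so
sigma(24) = 1 + 2 + 3 + 4 + 6 + 8 + 12 + 24 = 60.

60
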